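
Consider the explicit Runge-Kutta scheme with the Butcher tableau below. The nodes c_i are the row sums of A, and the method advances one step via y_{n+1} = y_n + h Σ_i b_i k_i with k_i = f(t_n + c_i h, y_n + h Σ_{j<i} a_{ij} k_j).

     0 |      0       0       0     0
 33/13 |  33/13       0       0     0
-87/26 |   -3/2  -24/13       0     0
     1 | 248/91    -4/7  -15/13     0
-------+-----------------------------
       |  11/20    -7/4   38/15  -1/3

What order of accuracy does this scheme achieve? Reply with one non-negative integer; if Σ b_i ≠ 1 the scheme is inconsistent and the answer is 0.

b = (11/20, -7/4, 38/15, -1/3)
c = (0, 33/13, -87/26, 1)
Ac = (0, 0, -792/169, 5703/2366)
Σ b_i: 11/20·1 + (-7/4)·1 + 38/15·1 + (-1/3)·1 = 1 ✓
b·c: (-7/4)·33/13 + 38/15·(-87/26) + (-1/3)·1 = -10337/780 ≠ 1/2 ⇒ order 1.

1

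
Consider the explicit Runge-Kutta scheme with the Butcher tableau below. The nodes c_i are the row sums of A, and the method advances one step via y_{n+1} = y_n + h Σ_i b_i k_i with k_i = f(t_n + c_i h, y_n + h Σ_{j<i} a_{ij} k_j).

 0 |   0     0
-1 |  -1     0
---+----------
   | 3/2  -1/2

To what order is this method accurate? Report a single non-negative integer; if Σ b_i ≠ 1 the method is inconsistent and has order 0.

b = (3/2, -1/2)
c = (0, -1)
Σ b_i: 3/2·1 + (-1/2)·1 = 1 ✓
b·c: (-1/2)·(-1) = 1/2 ✓; 2 stages ⇒ order 2.

2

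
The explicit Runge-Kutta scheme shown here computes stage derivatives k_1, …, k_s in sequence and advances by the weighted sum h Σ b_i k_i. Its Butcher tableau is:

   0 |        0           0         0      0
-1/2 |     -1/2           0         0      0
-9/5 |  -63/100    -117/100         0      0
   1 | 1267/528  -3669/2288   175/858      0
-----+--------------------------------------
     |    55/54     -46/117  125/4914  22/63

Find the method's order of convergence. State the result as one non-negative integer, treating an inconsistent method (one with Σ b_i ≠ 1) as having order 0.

4

b = (55/54, -46/117, 125/4914, 22/63)
c = (0, -1/2, -9/5, 1)
Ac = (0, 0, 117/200, 153/352)
Σ b_i: 55/54·1 + (-46/117)·1 + 125/4914·1 + 22/63·1 = 1 ✓
b·c: (-46/117)·(-1/2) + 125/4914·(-9/5) + 22/63·1 = 1/2 ✓
b·c²: (-46/117)·1/4 + 125/4914·81/25 + 22/63·1 = 1/3 ✓
b·Ac: 125/4914·117/200 + 22/63·153/352 = 1/6 ✓
b·c³: (-46/117)·(-1/8) + 125/4914·(-729/125) + 22/63·1 = 1/4 ✓
b·(c∘Ac): 125/4914·(-1053/1000) + 22/63·153/352 = 1/8 ✓
b·Ac²: 125/4914·(-117/400) + 22/63·183/704 = 1/12 ✓
b·A²c: 22/63·21/176 = 1/24 ✓; 4 stages ⇒ order 4.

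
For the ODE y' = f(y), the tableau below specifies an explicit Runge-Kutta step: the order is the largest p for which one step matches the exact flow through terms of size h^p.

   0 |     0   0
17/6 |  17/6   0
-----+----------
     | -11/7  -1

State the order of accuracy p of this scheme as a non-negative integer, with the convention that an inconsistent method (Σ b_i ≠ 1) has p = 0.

0

b = (-11/7, -1)
c = (0, 17/6)
Σ b_i: (-11/7)·1 + (-1)·1 = -18/7 ≠ 1 ⇒ order 0.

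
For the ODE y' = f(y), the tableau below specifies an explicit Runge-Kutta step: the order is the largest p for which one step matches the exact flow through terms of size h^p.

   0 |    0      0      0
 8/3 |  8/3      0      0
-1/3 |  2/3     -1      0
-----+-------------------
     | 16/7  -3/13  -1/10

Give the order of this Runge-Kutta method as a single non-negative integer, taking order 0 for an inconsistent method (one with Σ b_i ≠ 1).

0

b = (16/7, -3/13, -1/10)
c = (0, 8/3, -1/3)
Ac = (0, 0, -8/3)
Σ b_i: 16/7·1 + (-3/13)·1 + (-1/10)·1 = 1779/910 ≠ 1 ⇒ order 0.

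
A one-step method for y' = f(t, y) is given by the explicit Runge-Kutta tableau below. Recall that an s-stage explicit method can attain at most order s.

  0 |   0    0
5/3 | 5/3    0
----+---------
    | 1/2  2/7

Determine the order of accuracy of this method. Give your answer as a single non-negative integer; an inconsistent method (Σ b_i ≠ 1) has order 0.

b = (1/2, 2/7)
c = (0, 5/3)
Σ b_i: 1/2·1 + 2/7·1 = 11/14 ≠ 1 ⇒ order 0.

0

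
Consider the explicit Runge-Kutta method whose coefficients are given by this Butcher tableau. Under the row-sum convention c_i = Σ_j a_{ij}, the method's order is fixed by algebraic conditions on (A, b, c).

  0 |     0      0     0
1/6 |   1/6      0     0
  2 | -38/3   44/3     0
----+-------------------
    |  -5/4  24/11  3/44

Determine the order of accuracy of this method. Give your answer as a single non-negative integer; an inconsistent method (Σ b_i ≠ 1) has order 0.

b = (-5/4, 24/11, 3/44)
c = (0, 1/6, 2)
Ac = (0, 0, 22/9)
Σ b_i: (-5/4)·1 + 24/11·1 + 3/44·1 = 1 ✓
b·c: 24/11·1/6 + 3/44·2 = 1/2 ✓
b·c²: 24/11·1/36 + 3/44·4 = 1/3 ✓
b·Ac: 3/44·22/9 = 1/6 ✓; 3 stages ⇒ order 3.

3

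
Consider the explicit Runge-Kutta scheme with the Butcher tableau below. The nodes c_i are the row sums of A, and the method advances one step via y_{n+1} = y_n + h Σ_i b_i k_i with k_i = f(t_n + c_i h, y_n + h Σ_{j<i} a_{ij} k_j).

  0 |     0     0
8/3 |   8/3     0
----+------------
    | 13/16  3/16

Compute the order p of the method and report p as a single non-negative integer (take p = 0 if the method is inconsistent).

2

b = (13/16, 3/16)
c = (0, 8/3)
Σ b_i: 13/16·1 + 3/16·1 = 1 ✓
b·c: 3/16·8/3 = 1/2 ✓; 2 stages ⇒ order 2.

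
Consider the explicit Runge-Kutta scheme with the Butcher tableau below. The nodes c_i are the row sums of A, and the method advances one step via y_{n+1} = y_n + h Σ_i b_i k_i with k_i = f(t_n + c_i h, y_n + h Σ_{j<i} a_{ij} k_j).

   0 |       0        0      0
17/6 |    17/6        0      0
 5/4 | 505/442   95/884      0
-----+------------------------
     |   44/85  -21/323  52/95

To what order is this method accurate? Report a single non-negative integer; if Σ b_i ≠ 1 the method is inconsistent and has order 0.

3

b = (44/85, -21/323, 52/95)
c = (0, 17/6, 5/4)
Ac = (0, 0, 95/312)
Σ b_i: 44/85·1 + (-21/323)·1 + 52/95·1 = 1 ✓
b·c: (-21/323)·17/6 + 52/95·5/4 = 1/2 ✓
b·c²: (-21/323)·289/36 + 52/95·25/16 = 1/3 ✓
b·Ac: 52/95·95/312 = 1/6 ✓; 3 stages ⇒ order 3.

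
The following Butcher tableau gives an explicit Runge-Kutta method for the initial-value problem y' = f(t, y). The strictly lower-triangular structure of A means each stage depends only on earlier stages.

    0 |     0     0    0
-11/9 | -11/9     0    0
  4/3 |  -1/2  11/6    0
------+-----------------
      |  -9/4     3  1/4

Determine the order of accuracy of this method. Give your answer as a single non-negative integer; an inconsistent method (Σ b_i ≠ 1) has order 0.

b = (-9/4, 3, 1/4)
c = (0, -11/9, 4/3)
Ac = (0, 0, -121/54)
Σ b_i: (-9/4)·1 + 3·1 + 1/4·1 = 1 ✓
b·c: 3·(-11/9) + 1/4·4/3 = -10/3 ≠ 1/2 ⇒ order 1.

1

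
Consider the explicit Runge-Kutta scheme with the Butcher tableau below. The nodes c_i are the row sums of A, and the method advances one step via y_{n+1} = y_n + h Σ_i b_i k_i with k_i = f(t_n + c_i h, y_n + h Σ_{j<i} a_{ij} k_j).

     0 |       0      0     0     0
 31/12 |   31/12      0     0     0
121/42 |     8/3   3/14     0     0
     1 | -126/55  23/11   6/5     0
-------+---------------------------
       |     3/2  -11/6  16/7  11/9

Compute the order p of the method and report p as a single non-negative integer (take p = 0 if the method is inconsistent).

0

b = (3/2, -11/6, 16/7, 11/9)
c = (0, 31/12, 121/42, 1)
Ac = (0, 0, 31/56, 40927/4620)
Σ b_i: 3/2·1 + (-11/6)·1 + 16/7·1 + 11/9·1 = 200/63 ≠ 1 ⇒ order 0.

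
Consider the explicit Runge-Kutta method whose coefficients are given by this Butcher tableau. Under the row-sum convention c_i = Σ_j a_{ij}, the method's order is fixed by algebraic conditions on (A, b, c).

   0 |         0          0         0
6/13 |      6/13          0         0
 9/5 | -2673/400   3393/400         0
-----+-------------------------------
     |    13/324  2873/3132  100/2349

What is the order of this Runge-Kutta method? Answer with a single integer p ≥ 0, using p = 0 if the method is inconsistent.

b = (13/324, 2873/3132, 100/2349)
c = (0, 6/13, 9/5)
Ac = (0, 0, 783/200)
Σ b_i: 13/324·1 + 2873/3132·1 + 100/2349·1 = 1 ✓
b·c: 2873/3132·6/13 + 100/2349·9/5 = 1/2 ✓
b·c²: 2873/3132·36/169 + 100/2349·81/25 = 1/3 ✓
b·Ac: 100/2349·783/200 = 1/6 ✓; 3 stages ⇒ order 3.

3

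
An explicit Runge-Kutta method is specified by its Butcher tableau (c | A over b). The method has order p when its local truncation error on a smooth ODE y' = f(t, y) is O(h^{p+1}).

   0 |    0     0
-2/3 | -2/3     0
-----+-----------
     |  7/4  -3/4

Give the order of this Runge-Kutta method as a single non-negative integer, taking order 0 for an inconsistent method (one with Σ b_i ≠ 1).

2

b = (7/4, -3/4)
c = (0, -2/3)
Σ b_i: 7/4·1 + (-3/4)·1 = 1 ✓
b·c: (-3/4)·(-2/3) = 1/2 ✓; 2 stages ⇒ order 2.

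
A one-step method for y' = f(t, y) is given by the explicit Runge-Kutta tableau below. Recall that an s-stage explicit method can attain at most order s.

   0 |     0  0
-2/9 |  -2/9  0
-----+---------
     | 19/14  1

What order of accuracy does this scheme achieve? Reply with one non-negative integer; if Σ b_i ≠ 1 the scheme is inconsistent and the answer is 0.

b = (19/14, 1)
c = (0, -2/9)
Σ b_i: 19/14·1 + 1·1 = 33/14 ≠ 1 ⇒ order 0.

0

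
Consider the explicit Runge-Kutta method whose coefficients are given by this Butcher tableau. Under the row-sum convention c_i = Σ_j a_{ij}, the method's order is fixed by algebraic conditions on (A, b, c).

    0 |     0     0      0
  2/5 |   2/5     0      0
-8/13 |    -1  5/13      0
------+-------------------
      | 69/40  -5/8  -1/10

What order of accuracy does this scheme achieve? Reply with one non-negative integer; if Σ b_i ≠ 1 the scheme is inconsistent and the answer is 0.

b = (69/40, -5/8, -1/10)
c = (0, 2/5, -8/13)
Ac = (0, 0, 2/13)
Σ b_i: 69/40·1 + (-5/8)·1 + (-1/10)·1 = 1 ✓
b·c: (-5/8)·2/5 + (-1/10)·(-8/13) = -49/260 ≠ 1/2 ⇒ order 1.

1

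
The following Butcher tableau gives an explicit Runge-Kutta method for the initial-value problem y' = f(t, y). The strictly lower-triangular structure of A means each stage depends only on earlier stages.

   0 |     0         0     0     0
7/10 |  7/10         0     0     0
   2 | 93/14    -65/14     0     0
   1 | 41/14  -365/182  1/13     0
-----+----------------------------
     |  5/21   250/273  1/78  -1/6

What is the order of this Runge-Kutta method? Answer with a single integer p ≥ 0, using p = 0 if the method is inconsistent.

b = (5/21, 250/273, 1/78, -1/6)
c = (0, 7/10, 2, 1)
Ac = (0, 0, -13/4, -5/4)
Σ b_i: 5/21·1 + 250/273·1 + 1/78·1 + (-1/6)·1 = 1 ✓
b·c: 250/273·7/10 + 1/78·2 + (-1/6)·1 = 1/2 ✓
b·c²: 250/273·49/100 + 1/78·4 + (-1/6)·1 = 1/3 ✓
b·Ac: 1/78·(-13/4) + (-1/6)·(-5/4) = 1/6 ✓
b·c³: 250/273·343/1000 + 1/78·8 + (-1/6)·1 = 1/4 ✓
b·(c∘Ac): 1/78·(-13/2) + (-1/6)·(-5/4) = 1/8 ✓
b·Ac²: 1/78·(-91/40) + (-1/6)·(-27/40) = 1/12 ✓
b·A²c: (-1/6)·(-1/4) = 1/24 ✓; 4 stages ⇒ order 4.

4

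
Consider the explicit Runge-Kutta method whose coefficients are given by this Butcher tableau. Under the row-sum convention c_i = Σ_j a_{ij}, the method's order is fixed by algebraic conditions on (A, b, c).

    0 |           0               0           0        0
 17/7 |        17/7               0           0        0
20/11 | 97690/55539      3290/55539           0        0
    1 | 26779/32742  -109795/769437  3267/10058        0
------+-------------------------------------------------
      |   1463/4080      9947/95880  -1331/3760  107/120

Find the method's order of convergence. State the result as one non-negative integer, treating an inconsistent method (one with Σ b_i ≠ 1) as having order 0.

4

b = (1463/4080, 9947/95880, -1331/3760, 107/120)
c = (0, 17/7, 20/11, 1)
Ac = (0, 0, 470/3267, 235/963)
Σ b_i: 1463/4080·1 + 9947/95880·1 + (-1331/3760)·1 + 107/120·1 = 1 ✓
b·c: 9947/95880·17/7 + (-1331/3760)·20/11 + 107/120·1 = 1/2 ✓
b·c²: 9947/95880·289/49 + (-1331/3760)·400/121 + 107/120·1 = 1/3 ✓
b·Ac: (-1331/3760)·470/3267 + 107/120·235/963 = 1/6 ✓
b·c³: 9947/95880·4913/343 + (-1331/3760)·8000/1331 + 107/120·1 = 1/4 ✓
b·(c∘Ac): (-1331/3760)·9400/35937 + 107/120·235/963 = 1/8 ✓
b·Ac²: (-1331/3760)·7990/22869 + 107/120·1565/6741 = 1/12 ✓
b·A²c: 107/120·5/107 = 1/24 ✓; 4 stages ⇒ order 4.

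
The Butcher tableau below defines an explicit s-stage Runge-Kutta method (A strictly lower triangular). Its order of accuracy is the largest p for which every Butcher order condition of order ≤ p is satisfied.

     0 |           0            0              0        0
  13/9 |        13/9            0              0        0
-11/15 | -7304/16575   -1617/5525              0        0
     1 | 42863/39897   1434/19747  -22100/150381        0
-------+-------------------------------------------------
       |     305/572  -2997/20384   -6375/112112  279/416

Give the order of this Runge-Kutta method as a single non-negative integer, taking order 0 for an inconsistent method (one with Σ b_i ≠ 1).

4

b = (305/572, -2997/20384, -6375/112112, 279/416)
c = (0, 13/9, -11/15, 1)
Ac = (0, 0, -539/1275, 178/837)
Σ b_i: 305/572·1 + (-2997/20384)·1 + (-6375/112112)·1 + 279/416·1 = 1 ✓
b·c: (-2997/20384)·13/9 + (-6375/112112)·(-11/15) + 279/416·1 = 1/2 ✓
b·c²: (-2997/20384)·169/81 + (-6375/112112)·121/225 + 279/416·1 = 1/3 ✓
b·Ac: (-6375/112112)·(-539/1275) + 279/416·178/837 = 1/6 ✓
b·c³: (-2997/20384)·2197/729 + (-6375/112112)·(-1331/3375) + 279/416·1 = 1/4 ✓
b·(c∘Ac): (-6375/112112)·5929/19125 + 279/416·178/837 = 1/8 ✓
b·Ac²: (-6375/112112)·(-7007/11475) + 279/416·182/2511 = 1/12 ✓
b·A²c: 279/416·52/837 = 1/24 ✓; 4 stages ⇒ order 4.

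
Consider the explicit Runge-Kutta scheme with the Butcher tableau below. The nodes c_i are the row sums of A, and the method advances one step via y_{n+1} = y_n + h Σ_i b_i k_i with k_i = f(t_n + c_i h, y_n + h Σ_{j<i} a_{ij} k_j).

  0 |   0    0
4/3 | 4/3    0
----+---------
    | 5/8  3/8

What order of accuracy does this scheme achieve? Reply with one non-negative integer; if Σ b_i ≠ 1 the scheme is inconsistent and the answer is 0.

b = (5/8, 3/8)
c = (0, 4/3)
Σ b_i: 5/8·1 + 3/8·1 = 1 ✓
b·c: 3/8·4/3 = 1/2 ✓; 2 stages ⇒ order 2.

2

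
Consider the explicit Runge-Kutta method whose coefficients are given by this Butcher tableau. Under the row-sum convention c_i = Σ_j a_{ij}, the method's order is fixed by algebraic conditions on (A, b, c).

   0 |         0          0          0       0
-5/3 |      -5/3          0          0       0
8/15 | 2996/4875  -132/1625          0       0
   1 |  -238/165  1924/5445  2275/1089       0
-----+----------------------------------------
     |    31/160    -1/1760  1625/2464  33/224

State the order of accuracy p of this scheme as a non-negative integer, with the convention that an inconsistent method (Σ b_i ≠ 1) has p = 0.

b = (31/160, -1/1760, 1625/2464, 33/224)
c = (0, -5/3, 8/15, 1)
Ac = (0, 0, 44/325, 52/99)
Σ b_i: 31/160·1 + (-1/1760)·1 + 1625/2464·1 + 33/224·1 = 1 ✓
b·c: (-1/1760)·(-5/3) + 1625/2464·8/15 + 33/224·1 = 1/2 ✓
b·c²: (-1/1760)·25/9 + 1625/2464·64/225 + 33/224·1 = 1/3 ✓
b·Ac: 1625/2464·44/325 + 33/224·52/99 = 1/6 ✓
b·c³: (-1/1760)·(-125/27) + 1625/2464·512/3375 + 33/224·1 = 1/4 ✓
b·(c∘Ac): 1625/2464·352/4875 + 33/224·52/99 = 1/8 ✓
b·Ac²: 1625/2464·(-44/195) + 33/224·52/33 = 1/12 ✓
b·A²c: 33/224·28/99 = 1/24 ✓; 4 stages ⇒ order 4.

4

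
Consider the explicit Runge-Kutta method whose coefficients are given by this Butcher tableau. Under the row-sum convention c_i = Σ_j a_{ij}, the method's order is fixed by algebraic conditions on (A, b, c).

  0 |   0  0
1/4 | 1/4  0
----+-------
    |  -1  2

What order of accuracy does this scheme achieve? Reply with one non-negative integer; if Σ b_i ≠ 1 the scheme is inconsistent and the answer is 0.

2

b = (-1, 2)
c = (0, 1/4)
Σ b_i: (-1)·1 + 2·1 = 1 ✓
b·c: 2·1/4 = 1/2 ✓; 2 stages ⇒ order 2.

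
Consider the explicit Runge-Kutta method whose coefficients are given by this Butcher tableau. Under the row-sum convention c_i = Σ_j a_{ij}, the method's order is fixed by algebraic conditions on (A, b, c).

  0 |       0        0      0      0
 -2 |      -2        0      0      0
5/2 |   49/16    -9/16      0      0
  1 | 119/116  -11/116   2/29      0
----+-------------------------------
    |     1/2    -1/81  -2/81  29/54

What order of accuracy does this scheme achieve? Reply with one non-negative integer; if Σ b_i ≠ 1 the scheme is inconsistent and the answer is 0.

4

b = (1/2, -1/81, -2/81, 29/54)
c = (0, -2, 5/2, 1)
Ac = (0, 0, 9/8, 21/58)
Σ b_i: 1/2·1 + (-1/81)·1 + (-2/81)·1 + 29/54·1 = 1 ✓
b·c: (-1/81)·(-2) + (-2/81)·5/2 + 29/54·1 = 1/2 ✓
b·c²: (-1/81)·4 + (-2/81)·25/4 + 29/54·1 = 1/3 ✓
b·Ac: (-2/81)·9/8 + 29/54·21/58 = 1/6 ✓
b·c³: (-1/81)·(-8) + (-2/81)·125/8 + 29/54·1 = 1/4 ✓
b·(c∘Ac): (-2/81)·45/16 + 29/54·21/58 = 1/8 ✓
b·Ac²: (-2/81)·(-9/4) + 29/54·3/58 = 1/12 ✓
b·A²c: 29/54·9/116 = 1/24 ✓; 4 stages ⇒ order 4.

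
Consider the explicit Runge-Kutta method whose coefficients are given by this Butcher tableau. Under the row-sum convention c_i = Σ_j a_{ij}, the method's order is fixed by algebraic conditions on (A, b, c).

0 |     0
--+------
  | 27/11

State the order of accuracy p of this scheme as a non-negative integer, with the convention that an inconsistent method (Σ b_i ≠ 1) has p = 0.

0

b = (27/11)
c = (0)
Σ b_i: 27/11·1 = 27/11 ≠ 1 ⇒ order 0.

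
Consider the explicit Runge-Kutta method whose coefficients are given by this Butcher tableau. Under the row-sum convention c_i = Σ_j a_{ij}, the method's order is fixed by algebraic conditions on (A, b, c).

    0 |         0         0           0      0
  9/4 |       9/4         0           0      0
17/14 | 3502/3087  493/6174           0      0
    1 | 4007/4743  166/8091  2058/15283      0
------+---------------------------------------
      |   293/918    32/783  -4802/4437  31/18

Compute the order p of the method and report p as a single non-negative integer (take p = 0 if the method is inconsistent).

b = (293/918, 32/783, -4802/4437, 31/18)
c = (0, 9/4, 17/14, 1)
Ac = (0, 0, 493/2744, 13/62)
Σ b_i: 293/918·1 + 32/783·1 + (-4802/4437)·1 + 31/18·1 = 1 ✓
b·c: 32/783·9/4 + (-4802/4437)·17/14 + 31/18·1 = 1/2 ✓
b·c²: 32/783·81/16 + (-4802/4437)·289/196 + 31/18·1 = 1/3 ✓
b·Ac: (-4802/4437)·493/2744 + 31/18·13/62 = 1/6 ✓
b·c³: 32/783·729/64 + (-4802/4437)·4913/2744 + 31/18·1 = 1/4 ✓
b·(c∘Ac): (-4802/4437)·8381/38416 + 31/18·13/62 = 1/8 ✓
b·Ac²: (-4802/4437)·4437/10976 + 31/18·75/248 = 1/12 ✓
b·A²c: 31/18·3/124 = 1/24 ✓; 4 stages ⇒ order 4.

4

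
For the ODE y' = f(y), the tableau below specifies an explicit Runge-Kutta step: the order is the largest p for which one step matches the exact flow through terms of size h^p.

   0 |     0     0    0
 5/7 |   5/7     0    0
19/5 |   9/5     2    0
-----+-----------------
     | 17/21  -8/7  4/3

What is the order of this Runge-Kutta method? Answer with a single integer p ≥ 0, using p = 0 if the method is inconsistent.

b = (17/21, -8/7, 4/3)
c = (0, 5/7, 19/5)
Ac = (0, 0, 10/7)
Σ b_i: 17/21·1 + (-8/7)·1 + 4/3·1 = 1 ✓
b·c: (-8/7)·5/7 + 4/3·19/5 = 3124/735 ≠ 1/2 ⇒ order 1.

1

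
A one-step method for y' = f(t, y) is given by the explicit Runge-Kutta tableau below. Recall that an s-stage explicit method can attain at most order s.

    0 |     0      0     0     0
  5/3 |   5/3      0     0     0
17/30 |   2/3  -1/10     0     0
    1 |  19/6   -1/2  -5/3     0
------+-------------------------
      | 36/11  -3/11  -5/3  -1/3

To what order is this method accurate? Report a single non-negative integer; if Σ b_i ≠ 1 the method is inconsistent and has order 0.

1

b = (36/11, -3/11, -5/3, -1/3)
c = (0, 5/3, 17/30, 1)
Ac = (0, 0, -1/6, -16/9)
Σ b_i: 36/11·1 + (-3/11)·1 + (-5/3)·1 + (-1/3)·1 = 1 ✓
b·c: (-3/11)·5/3 + (-5/3)·17/30 + (-1/3)·1 = -343/198 ≠ 1/2 ⇒ order 1.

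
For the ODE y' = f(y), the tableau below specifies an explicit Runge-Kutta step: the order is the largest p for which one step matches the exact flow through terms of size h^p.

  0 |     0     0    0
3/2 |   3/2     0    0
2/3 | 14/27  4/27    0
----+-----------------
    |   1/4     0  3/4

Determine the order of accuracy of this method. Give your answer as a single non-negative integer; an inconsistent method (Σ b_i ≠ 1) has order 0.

b = (1/4, 0, 3/4)
c = (0, 3/2, 2/3)
Ac = (0, 0, 2/9)
Σ b_i: 1/4·1 + 3/4·1 = 1 ✓
b·c: 3/4·2/3 = 1/2 ✓
b·c²: 3/4·4/9 = 1/3 ✓
b·Ac: 3/4·2/9 = 1/6 ✓; 3 stages ⇒ order 3.

3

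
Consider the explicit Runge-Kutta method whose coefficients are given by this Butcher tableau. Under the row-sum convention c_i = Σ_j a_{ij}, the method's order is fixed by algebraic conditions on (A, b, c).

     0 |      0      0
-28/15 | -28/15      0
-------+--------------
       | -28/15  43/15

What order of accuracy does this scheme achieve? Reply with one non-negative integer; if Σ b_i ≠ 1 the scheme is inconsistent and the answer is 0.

1

b = (-28/15, 43/15)
c = (0, -28/15)
Σ b_i: (-28/15)·1 + 43/15·1 = 1 ✓
b·c: 43/15·(-28/15) = -1204/225 ≠ 1/2 ⇒ order 1.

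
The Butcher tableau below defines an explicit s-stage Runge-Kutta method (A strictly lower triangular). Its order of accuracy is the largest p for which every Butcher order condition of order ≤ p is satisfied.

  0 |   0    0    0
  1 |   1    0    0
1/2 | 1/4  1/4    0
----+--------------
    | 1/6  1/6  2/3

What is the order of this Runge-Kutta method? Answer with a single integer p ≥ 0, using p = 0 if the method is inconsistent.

3

b = (1/6, 1/6, 2/3)
c = (0, 1, 1/2)
Ac = (0, 0, 1/4)
Σ b_i: 1/6·1 + 1/6·1 + 2/3·1 = 1 ✓
b·c: 1/6·1 + 2/3·1/2 = 1/2 ✓
b·c²: 1/6·1 + 2/3·1/4 = 1/3 ✓
b·Ac: 2/3·1/4 = 1/6 ✓; 3 stages ⇒ order 3.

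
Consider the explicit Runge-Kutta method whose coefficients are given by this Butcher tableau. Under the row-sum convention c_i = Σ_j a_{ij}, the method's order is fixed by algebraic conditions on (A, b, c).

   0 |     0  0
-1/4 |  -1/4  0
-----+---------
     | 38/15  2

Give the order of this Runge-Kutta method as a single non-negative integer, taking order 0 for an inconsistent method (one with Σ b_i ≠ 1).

0

b = (38/15, 2)
c = (0, -1/4)
Σ b_i: 38/15·1 + 2·1 = 68/15 ≠ 1 ⇒ order 0.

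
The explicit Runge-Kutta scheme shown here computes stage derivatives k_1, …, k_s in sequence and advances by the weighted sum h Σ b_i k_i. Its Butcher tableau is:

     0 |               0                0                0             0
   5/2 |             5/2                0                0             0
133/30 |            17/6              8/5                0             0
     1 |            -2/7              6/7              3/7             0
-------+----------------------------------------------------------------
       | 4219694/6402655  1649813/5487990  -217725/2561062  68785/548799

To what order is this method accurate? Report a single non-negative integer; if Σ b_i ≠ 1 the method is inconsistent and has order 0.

3

b = (4219694/6402655, 1649813/5487990, -217725/2561062, 68785/548799)
c = (0, 5/2, 133/30, 1)
Ac = (0, 0, 4, 283/70)
Σ b_i: 4219694/6402655·1 + 1649813/5487990·1 + (-217725/2561062)·1 + 68785/548799·1 = 1 ✓
b·c: 1649813/5487990·5/2 + (-217725/2561062)·133/30 + 68785/548799·1 = 1/2 ✓
b·c²: 1649813/5487990·25/4 + (-217725/2561062)·17689/900 + 68785/548799·1 = 1/3 ✓
b·Ac: (-217725/2561062)·4 + 68785/548799·283/70 = 1/6 ✓
b·c³: 1649813/5487990·125/8 + (-217725/2561062)·2352637/27000 + 68785/548799·1 = -170241949/65855880 ≠ 1/4 ⇒ order 3.
b·(c∘Ac): (-217725/2561062)·266/15 + 68785/548799·283/70 = -7689739/7683186 ≠ 1/8
b·Ac²: (-217725/2561062)·10 + 68785/548799·28939/2100 = 28880189/32927940 ≠ 1/12
b·A²c: 68785/548799·12/7 = 275140/1280531 ≠ 1/24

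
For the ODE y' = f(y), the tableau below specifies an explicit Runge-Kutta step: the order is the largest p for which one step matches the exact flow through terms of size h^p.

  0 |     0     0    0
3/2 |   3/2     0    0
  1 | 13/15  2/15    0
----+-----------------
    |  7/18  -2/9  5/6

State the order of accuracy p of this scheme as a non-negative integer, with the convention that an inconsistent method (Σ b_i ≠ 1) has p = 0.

3

b = (7/18, -2/9, 5/6)
c = (0, 3/2, 1)
Ac = (0, 0, 1/5)
Σ b_i: 7/18·1 + (-2/9)·1 + 5/6·1 = 1 ✓
b·c: (-2/9)·3/2 + 5/6·1 = 1/2 ✓
b·c²: (-2/9)·9/4 + 5/6·1 = 1/3 ✓
b·Ac: 5/6·1/5 = 1/6 ✓; 3 stages ⇒ order 3.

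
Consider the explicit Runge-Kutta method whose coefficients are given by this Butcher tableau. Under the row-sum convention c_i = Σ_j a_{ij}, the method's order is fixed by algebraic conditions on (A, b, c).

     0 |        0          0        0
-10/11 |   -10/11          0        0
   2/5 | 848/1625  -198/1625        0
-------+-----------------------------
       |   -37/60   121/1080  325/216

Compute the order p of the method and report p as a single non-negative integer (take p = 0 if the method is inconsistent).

3

b = (-37/60, 121/1080, 325/216)
c = (0, -10/11, 2/5)
Ac = (0, 0, 36/325)
Σ b_i: (-37/60)·1 + 121/1080·1 + 325/216·1 = 1 ✓
b·c: 121/1080·(-10/11) + 325/216·2/5 = 1/2 ✓
b·c²: 121/1080·100/121 + 325/216·4/25 = 1/3 ✓
b·Ac: 325/216·36/325 = 1/6 ✓; 3 stages ⇒ order 3.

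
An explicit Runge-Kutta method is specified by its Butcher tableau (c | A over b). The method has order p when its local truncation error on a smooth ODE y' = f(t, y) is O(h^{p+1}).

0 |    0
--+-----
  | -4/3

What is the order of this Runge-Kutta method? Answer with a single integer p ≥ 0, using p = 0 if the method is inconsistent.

0

b = (-4/3)
c = (0)
Σ b_i: (-4/3)·1 = -4/3 ≠ 1 ⇒ order 0.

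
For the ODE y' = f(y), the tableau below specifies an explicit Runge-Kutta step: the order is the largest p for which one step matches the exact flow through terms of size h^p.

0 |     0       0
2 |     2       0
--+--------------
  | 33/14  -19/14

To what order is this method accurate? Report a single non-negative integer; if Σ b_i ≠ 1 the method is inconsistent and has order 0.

1

b = (33/14, -19/14)
c = (0, 2)
Σ b_i: 33/14·1 + (-19/14)·1 = 1 ✓
b·c: (-19/14)·2 = -19/7 ≠ 1/2 ⇒ order 1.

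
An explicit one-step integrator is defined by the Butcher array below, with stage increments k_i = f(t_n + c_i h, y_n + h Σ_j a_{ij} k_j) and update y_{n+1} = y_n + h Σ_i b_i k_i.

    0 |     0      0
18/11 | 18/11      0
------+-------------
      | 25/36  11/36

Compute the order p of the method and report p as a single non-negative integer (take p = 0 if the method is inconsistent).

2

b = (25/36, 11/36)
c = (0, 18/11)
Σ b_i: 25/36·1 + 11/36·1 = 1 ✓
b·c: 11/36·18/11 = 1/2 ✓; 2 stages ⇒ order 2.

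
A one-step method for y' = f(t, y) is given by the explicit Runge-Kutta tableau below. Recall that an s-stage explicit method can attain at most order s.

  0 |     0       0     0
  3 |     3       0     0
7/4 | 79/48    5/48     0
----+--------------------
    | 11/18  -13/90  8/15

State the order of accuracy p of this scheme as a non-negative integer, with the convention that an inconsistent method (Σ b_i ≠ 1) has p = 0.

3

b = (11/18, -13/90, 8/15)
c = (0, 3, 7/4)
Ac = (0, 0, 5/16)
Σ b_i: 11/18·1 + (-13/90)·1 + 8/15·1 = 1 ✓
b·c: (-13/90)·3 + 8/15·7/4 = 1/2 ✓
b·c²: (-13/90)·9 + 8/15·49/16 = 1/3 ✓
b·Ac: 8/15·5/16 = 1/6 ✓; 3 stages ⇒ order 3.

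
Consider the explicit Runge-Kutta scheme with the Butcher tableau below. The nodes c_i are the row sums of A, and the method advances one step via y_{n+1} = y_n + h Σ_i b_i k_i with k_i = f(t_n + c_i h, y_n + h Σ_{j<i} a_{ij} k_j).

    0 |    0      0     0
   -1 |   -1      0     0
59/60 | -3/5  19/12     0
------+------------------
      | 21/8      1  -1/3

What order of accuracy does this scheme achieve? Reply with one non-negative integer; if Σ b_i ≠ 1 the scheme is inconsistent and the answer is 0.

b = (21/8, 1, -1/3)
c = (0, -1, 59/60)
Ac = (0, 0, -19/12)
Σ b_i: 21/8·1 + 1·1 + (-1/3)·1 = 79/24 ≠ 1 ⇒ order 0.

0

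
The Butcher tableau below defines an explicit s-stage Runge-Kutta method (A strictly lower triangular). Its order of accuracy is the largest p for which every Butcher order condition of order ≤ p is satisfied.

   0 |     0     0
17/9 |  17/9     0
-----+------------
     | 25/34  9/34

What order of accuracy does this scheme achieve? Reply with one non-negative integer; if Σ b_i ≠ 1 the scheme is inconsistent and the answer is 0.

b = (25/34, 9/34)
c = (0, 17/9)
Σ b_i: 25/34·1 + 9/34·1 = 1 ✓
b·c: 9/34·17/9 = 1/2 ✓; 2 stages ⇒ order 2.

2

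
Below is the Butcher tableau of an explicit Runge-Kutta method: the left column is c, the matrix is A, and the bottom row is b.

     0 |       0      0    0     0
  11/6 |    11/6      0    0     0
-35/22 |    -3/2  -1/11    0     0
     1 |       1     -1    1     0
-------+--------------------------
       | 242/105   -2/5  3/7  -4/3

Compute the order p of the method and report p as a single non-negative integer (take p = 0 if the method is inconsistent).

b = (242/105, -2/5, 3/7, -4/3)
c = (0, 11/6, -35/22, 1)
Ac = (0, 0, -1/6, -113/33)
Σ b_i: 242/105·1 + (-2/5)·1 + 3/7·1 + (-4/3)·1 = 1 ✓
b·c: (-2/5)·11/6 + 3/7·(-35/22) + (-4/3)·1 = -907/330 ≠ 1/2 ⇒ order 1.

1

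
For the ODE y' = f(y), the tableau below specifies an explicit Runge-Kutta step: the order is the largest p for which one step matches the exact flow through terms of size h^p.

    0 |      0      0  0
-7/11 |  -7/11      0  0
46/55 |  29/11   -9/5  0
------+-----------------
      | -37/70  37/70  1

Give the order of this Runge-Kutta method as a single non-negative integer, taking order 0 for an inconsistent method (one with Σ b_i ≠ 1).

2

b = (-37/70, 37/70, 1)
c = (0, -7/11, 46/55)
Ac = (0, 0, 63/55)
Σ b_i: (-37/70)·1 + 37/70·1 + 1·1 = 1 ✓
b·c: 37/70·(-7/11) + 1·46/55 = 1/2 ✓
b·c²: 37/70·49/121 + 1·2116/3025 = 5527/6050 ≠ 1/3 ⇒ order 2.
b·Ac: 1·63/55 = 63/55 ≠ 1/6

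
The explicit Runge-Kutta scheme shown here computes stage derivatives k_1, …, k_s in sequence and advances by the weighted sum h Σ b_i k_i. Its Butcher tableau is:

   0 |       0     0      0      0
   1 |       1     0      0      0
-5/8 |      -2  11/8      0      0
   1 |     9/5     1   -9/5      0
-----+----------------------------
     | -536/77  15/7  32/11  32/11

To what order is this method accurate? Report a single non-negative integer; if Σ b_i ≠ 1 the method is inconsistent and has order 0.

1

b = (-536/77, 15/7, 32/11, 32/11)
c = (0, 1, -5/8, 1)
Ac = (0, 0, 11/8, 17/8)
Σ b_i: (-536/77)·1 + 15/7·1 + 32/11·1 + 32/11·1 = 1 ✓
b·c: 15/7·1 + 32/11·(-5/8) + 32/11·1 = 249/77 ≠ 1/2 ⇒ order 1.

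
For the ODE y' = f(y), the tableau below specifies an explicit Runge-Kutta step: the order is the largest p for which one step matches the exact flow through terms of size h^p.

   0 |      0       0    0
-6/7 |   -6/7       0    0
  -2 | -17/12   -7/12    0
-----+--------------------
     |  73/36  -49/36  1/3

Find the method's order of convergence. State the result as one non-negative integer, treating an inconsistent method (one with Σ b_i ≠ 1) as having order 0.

b = (73/36, -49/36, 1/3)
c = (0, -6/7, -2)
Ac = (0, 0, 1/2)
Σ b_i: 73/36·1 + (-49/36)·1 + 1/3·1 = 1 ✓
b·c: (-49/36)·(-6/7) + 1/3·(-2) = 1/2 ✓
b·c²: (-49/36)·36/49 + 1/3·4 = 1/3 ✓
b·Ac: 1/3·1/2 = 1/6 ✓; 3 stages ⇒ order 3.

3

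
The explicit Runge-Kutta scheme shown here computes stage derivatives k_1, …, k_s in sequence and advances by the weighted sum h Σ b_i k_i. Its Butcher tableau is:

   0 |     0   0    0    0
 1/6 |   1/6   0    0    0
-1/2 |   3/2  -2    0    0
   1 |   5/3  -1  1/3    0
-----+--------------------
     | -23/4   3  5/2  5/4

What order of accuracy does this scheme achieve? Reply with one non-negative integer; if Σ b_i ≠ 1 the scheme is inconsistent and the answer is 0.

2

b = (-23/4, 3, 5/2, 5/4)
c = (0, 1/6, -1/2, 1)
Ac = (0, 0, -1/3, -1/3)
Σ b_i: (-23/4)·1 + 3·1 + 5/2·1 + 5/4·1 = 1 ✓
b·c: 3·1/6 + 5/2·(-1/2) + 5/4·1 = 1/2 ✓
b·c²: 3·1/36 + 5/2·1/4 + 5/4·1 = 47/24 ≠ 1/3 ⇒ order 2.
b·Ac: 5/2·(-1/3) + 5/4·(-1/3) = -5/4 ≠ 1/6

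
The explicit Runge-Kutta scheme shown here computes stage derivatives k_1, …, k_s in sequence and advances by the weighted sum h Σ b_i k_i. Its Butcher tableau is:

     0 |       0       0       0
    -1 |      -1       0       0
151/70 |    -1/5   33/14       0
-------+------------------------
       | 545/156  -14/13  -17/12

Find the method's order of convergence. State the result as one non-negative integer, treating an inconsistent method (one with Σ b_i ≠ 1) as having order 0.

b = (545/156, -14/13, -17/12)
c = (0, -1, 151/70)
Ac = (0, 0, -33/14)
Σ b_i: 545/156·1 + (-14/13)·1 + (-17/12)·1 = 1 ✓
b·c: (-14/13)·(-1) + (-17/12)·151/70 = -21611/10920 ≠ 1/2 ⇒ order 1.

1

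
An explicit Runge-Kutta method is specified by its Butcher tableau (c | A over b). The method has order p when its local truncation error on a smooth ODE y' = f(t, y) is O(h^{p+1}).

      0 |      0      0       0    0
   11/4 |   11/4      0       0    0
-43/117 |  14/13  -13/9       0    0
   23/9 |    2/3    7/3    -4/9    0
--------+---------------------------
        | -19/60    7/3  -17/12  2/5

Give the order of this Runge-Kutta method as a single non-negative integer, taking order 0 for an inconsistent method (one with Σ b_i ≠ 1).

1

b = (-19/60, 7/3, -17/12, 2/5)
c = (0, 11/4, -43/117, 23/9)
Ac = (0, 0, -143/36, 27715/4212)
Σ b_i: (-19/60)·1 + 7/3·1 + (-17/12)·1 + 2/5·1 = 1 ✓
b·c: 7/3·11/4 + (-17/12)·(-43/117) + 2/5·23/9 = 13969/1755 ≠ 1/2 ⇒ order 1.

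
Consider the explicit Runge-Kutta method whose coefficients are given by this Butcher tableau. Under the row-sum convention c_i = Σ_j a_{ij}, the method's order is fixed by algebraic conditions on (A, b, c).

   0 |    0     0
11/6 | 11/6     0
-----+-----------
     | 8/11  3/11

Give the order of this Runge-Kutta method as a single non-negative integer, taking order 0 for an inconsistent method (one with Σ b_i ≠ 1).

b = (8/11, 3/11)
c = (0, 11/6)
Σ b_i: 8/11·1 + 3/11·1 = 1 ✓
b·c: 3/11·11/6 = 1/2 ✓; 2 stages ⇒ order 2.

2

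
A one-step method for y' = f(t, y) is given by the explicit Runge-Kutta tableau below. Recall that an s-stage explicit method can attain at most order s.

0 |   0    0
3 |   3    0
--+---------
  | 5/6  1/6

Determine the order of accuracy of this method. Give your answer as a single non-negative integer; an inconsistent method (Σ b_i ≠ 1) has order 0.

b = (5/6, 1/6)
c = (0, 3)
Σ b_i: 5/6·1 + 1/6·1 = 1 ✓
b·c: 1/6·3 = 1/2 ✓; 2 stages ⇒ order 2.

2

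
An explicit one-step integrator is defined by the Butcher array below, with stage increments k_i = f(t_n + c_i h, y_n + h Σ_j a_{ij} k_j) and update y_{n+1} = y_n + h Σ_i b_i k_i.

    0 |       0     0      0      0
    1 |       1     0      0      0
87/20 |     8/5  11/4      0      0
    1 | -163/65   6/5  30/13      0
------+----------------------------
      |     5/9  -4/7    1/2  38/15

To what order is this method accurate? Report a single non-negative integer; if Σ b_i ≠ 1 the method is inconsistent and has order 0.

b = (5/9, -4/7, 1/2, 38/15)
c = (0, 1, 87/20, 1)
Ac = (0, 0, 11/4, 1461/130)
Σ b_i: 5/9·1 + (-4/7)·1 + 1/2·1 + 38/15·1 = 1901/630 ≠ 1 ⇒ order 0.

0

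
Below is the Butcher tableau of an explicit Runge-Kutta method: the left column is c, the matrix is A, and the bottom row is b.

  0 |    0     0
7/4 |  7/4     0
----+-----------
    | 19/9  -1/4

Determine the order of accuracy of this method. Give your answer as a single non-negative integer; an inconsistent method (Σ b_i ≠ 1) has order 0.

0

b = (19/9, -1/4)
c = (0, 7/4)
Σ b_i: 19/9·1 + (-1/4)·1 = 67/36 ≠ 1 ⇒ order 0.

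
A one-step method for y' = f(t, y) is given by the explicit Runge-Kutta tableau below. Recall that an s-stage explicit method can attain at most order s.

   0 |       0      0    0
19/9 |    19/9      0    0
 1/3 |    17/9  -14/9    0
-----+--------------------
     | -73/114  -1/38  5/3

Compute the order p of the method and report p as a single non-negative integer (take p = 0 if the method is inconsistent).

2

b = (-73/114, -1/38, 5/3)
c = (0, 19/9, 1/3)
Ac = (0, 0, -266/81)
Σ b_i: (-73/114)·1 + (-1/38)·1 + 5/3·1 = 1 ✓
b·c: (-1/38)·19/9 + 5/3·1/3 = 1/2 ✓
b·c²: (-1/38)·361/81 + 5/3·1/9 = 11/162 ≠ 1/3 ⇒ order 2.
b·Ac: 5/3·(-266/81) = -1330/243 ≠ 1/6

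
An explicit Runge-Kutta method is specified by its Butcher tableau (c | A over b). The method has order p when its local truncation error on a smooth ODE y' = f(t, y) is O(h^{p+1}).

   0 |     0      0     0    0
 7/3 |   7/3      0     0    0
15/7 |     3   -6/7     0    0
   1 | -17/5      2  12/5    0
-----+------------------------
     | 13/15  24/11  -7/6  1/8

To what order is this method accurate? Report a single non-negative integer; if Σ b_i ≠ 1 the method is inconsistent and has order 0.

0

b = (13/15, 24/11, -7/6, 1/8)
c = (0, 7/3, 15/7, 1)
Ac = (0, 0, -2, 206/21)
Σ b_i: 13/15·1 + 24/11·1 + (-7/6)·1 + 1/8·1 = 883/440 ≠ 1 ⇒ order 0.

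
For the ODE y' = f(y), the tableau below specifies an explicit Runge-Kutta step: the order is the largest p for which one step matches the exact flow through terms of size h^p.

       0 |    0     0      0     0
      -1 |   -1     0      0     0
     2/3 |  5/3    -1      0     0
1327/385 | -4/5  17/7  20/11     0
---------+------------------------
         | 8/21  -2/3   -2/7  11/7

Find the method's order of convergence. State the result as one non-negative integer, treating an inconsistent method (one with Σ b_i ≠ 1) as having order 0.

1

b = (8/21, -2/3, -2/7, 11/7)
c = (0, -1, 2/3, 1327/385)
Ac = (0, 0, 1, -281/231)
Σ b_i: 8/21·1 + (-2/3)·1 + (-2/7)·1 + 11/7·1 = 1 ✓
b·c: (-2/3)·(-1) + (-2/7)·2/3 + 11/7·1327/385 = 4331/735 ≠ 1/2 ⇒ order 1.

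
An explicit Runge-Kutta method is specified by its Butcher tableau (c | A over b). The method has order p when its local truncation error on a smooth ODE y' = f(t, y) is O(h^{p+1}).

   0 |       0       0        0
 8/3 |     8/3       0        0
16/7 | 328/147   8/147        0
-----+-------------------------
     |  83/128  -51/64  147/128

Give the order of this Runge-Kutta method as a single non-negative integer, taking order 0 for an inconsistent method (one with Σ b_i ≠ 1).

b = (83/128, -51/64, 147/128)
c = (0, 8/3, 16/7)
Ac = (0, 0, 64/441)
Σ b_i: 83/128·1 + (-51/64)·1 + 147/128·1 = 1 ✓
b·c: (-51/64)·8/3 + 147/128·16/7 = 1/2 ✓
b·c²: (-51/64)·64/9 + 147/128·256/49 = 1/3 ✓
b·Ac: 147/128·64/441 = 1/6 ✓; 3 stages ⇒ order 3.

3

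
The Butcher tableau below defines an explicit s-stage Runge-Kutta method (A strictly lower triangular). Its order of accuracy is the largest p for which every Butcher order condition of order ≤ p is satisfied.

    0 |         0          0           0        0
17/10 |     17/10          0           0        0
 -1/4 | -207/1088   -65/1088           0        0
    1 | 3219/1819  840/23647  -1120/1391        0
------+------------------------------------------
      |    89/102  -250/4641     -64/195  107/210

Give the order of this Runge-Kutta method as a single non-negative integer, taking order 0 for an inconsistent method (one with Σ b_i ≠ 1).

4

b = (89/102, -250/4641, -64/195, 107/210)
c = (0, 17/10, -1/4, 1)
Ac = (0, 0, -13/128, 28/107)
Σ b_i: 89/102·1 + (-250/4641)·1 + (-64/195)·1 + 107/210·1 = 1 ✓
b·c: (-250/4641)·17/10 + (-64/195)·(-1/4) + 107/210·1 = 1/2 ✓
b·c²: (-250/4641)·289/100 + (-64/195)·1/16 + 107/210·1 = 1/3 ✓
b·Ac: (-64/195)·(-13/128) + 107/210·28/107 = 1/6 ✓
b·c³: (-250/4641)·4913/1000 + (-64/195)·(-1/64) + 107/210·1 = 1/4 ✓
b·(c∘Ac): (-64/195)·13/512 + 107/210·28/107 = 1/8 ✓
b·Ac²: (-64/195)·(-221/1280) + 107/210·28/535 = 1/12 ✓
b·A²c: 107/210·35/428 = 1/24 ✓; 4 stages ⇒ order 4.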